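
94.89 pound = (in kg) 43.04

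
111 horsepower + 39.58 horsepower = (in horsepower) 150.6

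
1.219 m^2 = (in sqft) 13.12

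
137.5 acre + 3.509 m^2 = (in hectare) 55.64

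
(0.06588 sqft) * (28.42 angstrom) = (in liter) 1.739e-08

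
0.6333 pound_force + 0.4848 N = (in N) 3.302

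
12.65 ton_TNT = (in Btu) 5.017e+07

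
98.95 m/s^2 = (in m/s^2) 98.95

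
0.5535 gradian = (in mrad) 8.694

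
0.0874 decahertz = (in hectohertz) 0.00874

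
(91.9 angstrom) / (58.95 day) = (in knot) 3.507e-15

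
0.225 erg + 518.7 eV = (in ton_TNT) 5.378e-18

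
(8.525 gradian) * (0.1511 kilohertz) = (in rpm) 193.2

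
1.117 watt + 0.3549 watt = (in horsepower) 0.001974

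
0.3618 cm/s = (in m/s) 0.003618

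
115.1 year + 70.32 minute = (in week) 6002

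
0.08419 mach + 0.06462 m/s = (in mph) 64.27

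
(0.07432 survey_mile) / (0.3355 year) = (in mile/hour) 2.529e-05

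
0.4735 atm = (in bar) 0.4798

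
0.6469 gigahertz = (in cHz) 6.469e+10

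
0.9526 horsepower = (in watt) 710.4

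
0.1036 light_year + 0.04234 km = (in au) 6552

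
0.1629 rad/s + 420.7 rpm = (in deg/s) 2534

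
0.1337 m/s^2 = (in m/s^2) 0.1337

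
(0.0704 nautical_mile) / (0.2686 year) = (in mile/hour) 3.443e-05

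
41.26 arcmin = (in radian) 0.012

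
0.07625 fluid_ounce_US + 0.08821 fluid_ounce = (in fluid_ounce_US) 0.1645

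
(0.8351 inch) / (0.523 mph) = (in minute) 0.001512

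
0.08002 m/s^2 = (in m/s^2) 0.08002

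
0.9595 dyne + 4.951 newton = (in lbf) 1.113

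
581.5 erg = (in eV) 3.629e+14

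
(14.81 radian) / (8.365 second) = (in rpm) 16.91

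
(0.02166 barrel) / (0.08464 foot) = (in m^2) 0.1335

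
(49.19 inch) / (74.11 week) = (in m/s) 2.788e-08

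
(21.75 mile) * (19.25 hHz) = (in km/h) 2.426e+08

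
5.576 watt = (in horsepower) 0.007478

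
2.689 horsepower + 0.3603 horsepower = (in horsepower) 3.049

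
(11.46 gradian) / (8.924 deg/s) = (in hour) 0.000321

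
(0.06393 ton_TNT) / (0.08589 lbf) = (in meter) 7.001e+08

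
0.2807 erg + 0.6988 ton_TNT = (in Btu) 2.771e+06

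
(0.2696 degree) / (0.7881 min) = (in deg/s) 0.005701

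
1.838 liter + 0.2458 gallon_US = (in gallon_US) 0.7313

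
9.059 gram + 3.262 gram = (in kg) 0.01232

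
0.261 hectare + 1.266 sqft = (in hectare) 0.261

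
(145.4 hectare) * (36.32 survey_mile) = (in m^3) 8.499e+10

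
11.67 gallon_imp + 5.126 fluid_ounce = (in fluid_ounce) 1799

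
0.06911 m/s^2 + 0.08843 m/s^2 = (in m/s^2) 0.1575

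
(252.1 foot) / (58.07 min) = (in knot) 0.04287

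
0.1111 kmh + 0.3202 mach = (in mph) 244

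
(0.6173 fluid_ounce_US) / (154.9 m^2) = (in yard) 1.289e-07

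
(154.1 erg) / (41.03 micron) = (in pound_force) 0.08443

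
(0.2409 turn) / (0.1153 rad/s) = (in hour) 0.003647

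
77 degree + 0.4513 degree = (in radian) 1.352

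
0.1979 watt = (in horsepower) 0.0002654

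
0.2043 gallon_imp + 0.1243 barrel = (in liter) 20.69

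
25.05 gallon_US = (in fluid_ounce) 3206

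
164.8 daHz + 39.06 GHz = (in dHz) 3.906e+11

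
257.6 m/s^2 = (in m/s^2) 257.6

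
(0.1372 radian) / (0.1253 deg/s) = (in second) 62.74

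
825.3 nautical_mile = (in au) 1.022e-05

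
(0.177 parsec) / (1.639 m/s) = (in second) 3.332e+15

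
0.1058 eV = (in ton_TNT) 4.051e-30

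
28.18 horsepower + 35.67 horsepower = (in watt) 4.761e+04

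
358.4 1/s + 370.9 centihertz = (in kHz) 0.3621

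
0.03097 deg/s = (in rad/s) 0.0005405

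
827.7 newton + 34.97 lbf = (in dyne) 9.833e+07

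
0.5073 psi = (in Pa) 3498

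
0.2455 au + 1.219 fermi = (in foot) 1.205e+11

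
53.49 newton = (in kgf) 5.454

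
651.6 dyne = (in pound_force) 0.001465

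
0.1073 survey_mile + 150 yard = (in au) 2.071e-09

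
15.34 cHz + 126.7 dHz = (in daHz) 1.282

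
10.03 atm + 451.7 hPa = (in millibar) 1.061e+04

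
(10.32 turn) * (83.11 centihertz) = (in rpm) 514.6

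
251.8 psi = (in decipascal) 1.736e+07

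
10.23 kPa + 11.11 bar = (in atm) 11.07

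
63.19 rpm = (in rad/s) 6.617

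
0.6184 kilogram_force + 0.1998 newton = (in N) 6.264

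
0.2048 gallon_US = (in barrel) 0.004876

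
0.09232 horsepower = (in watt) 68.84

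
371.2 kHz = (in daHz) 3.712e+04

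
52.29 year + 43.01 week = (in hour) 4.653e+05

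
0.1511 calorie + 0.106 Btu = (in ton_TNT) 2.688e-08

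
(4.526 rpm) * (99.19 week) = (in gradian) 1.81e+09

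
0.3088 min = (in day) 0.0002144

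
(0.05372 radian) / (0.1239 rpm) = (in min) 0.06901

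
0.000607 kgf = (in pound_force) 0.001338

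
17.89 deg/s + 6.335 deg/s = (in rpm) 4.038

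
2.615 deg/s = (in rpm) 0.4358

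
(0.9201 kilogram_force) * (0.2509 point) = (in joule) 0.0007987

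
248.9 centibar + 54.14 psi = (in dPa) 6.222e+06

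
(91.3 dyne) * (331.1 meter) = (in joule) 0.3023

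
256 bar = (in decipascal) 2.56e+08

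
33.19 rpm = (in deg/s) 199.1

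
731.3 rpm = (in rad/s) 76.58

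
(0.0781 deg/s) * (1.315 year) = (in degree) 3.239e+06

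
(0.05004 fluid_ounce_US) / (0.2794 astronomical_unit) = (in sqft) 3.811e-16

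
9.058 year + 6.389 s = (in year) 9.058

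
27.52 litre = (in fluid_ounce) 930.6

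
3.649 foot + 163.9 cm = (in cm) 275.1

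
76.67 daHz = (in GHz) 7.667e-07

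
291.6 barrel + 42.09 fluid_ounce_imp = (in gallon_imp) 1.02e+04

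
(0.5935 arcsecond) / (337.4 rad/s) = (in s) 8.528e-09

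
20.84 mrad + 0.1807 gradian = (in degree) 1.357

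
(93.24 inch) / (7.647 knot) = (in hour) 0.0001672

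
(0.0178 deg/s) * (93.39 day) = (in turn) 399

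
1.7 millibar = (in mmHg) 1.275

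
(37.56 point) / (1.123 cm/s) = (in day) 1.366e-05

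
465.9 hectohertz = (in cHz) 4.659e+06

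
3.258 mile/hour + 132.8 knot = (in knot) 135.6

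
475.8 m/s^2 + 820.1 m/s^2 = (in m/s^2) 1296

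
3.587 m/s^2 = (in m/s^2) 3.587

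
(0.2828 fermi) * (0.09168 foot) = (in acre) 1.953e-21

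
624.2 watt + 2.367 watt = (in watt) 626.6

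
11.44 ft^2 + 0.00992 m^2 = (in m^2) 1.073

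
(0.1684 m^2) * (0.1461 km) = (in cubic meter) 24.6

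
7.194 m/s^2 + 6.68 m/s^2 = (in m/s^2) 13.87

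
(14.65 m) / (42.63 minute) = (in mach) 1.682e-05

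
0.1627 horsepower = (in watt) 121.3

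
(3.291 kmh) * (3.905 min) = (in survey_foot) 702.7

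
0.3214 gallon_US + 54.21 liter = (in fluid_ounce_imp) 1951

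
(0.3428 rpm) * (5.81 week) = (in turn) 2.008e+04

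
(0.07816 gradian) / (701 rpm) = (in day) 1.936e-10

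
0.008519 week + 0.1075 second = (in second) 5152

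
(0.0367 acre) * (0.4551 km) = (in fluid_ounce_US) 2.286e+09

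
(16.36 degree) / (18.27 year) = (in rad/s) 4.956e-10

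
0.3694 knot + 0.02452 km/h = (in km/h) 0.7086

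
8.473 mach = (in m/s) 2885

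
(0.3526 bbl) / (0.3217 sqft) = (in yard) 2.051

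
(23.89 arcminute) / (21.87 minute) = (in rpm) 5.057e-05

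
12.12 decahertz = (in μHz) 1.212e+08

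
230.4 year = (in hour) 2.018e+06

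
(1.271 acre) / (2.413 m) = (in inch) 8.392e+04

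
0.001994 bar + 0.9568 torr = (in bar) 0.00327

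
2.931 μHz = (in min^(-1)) 0.0001759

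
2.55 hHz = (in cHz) 2.55e+04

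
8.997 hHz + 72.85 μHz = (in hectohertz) 8.997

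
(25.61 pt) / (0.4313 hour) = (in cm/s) 0.0005819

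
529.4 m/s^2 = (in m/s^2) 529.4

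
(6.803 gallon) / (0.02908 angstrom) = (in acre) 2.188e+06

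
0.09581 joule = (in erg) 9.581e+05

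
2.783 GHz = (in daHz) 2.783e+08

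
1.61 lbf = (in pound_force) 1.61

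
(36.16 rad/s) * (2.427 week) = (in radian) 5.308e+07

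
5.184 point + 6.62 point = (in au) 2.784e-14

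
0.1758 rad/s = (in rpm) 1.679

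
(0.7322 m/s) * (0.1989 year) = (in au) 3.07e-05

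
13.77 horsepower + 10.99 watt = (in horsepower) 13.78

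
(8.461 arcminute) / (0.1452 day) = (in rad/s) 1.962e-07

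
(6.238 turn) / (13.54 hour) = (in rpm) 0.007678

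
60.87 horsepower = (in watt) 4.539e+04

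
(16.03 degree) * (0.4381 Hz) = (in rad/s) 0.1226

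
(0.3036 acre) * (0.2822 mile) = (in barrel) 3.51e+06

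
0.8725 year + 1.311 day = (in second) 2.763e+07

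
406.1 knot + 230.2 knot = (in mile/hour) 732.2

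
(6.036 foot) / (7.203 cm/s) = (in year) 8.099e-07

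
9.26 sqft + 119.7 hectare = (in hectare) 119.7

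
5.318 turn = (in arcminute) 1.149e+05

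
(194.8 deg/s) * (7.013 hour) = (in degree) 4.918e+06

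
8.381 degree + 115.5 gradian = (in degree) 112.3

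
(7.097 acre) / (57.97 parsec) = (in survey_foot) 5.268e-14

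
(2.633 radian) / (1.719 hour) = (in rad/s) 0.0004255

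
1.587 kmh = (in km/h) 1.587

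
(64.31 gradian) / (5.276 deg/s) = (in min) 0.1828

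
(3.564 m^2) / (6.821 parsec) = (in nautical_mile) 9.143e-21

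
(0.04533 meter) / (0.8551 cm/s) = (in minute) 0.08835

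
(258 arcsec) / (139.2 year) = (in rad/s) 2.849e-13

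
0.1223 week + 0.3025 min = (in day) 0.8563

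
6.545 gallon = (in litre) 24.78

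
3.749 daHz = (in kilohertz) 0.03749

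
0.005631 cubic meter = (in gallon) 1.488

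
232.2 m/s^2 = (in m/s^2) 232.2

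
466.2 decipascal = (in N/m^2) 46.62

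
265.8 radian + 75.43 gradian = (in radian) 267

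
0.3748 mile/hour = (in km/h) 0.6032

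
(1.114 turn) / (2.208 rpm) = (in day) 0.0003504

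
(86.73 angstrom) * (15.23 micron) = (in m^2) 1.321e-13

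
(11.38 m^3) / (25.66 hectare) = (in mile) 2.756e-08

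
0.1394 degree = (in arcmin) 8.364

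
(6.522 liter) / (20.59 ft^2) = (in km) 3.41e-06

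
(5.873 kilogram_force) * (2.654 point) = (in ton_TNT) 1.289e-11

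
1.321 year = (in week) 68.88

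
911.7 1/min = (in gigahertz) 1.52e-08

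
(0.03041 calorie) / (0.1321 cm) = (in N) 96.32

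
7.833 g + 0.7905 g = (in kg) 0.008623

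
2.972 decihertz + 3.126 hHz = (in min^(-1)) 1.877e+04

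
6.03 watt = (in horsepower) 0.008086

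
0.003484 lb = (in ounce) 0.05574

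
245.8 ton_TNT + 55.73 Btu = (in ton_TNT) 245.8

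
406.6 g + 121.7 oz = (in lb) 8.503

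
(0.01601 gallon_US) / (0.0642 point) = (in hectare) 0.0002676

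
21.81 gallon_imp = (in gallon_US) 26.19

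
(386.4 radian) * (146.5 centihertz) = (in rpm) 5406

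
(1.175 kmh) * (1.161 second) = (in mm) 378.9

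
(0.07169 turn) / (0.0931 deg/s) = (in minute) 4.62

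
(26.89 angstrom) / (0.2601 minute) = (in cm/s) 1.723e-08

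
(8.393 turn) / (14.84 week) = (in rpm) 5.611e-05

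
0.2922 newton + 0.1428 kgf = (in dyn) 1.693e+05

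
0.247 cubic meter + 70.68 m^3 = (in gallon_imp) 1.56e+04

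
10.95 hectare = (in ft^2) 1.179e+06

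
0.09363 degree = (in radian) 0.001634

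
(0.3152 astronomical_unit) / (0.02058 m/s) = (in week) 3.788e+06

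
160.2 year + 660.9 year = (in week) 4.281e+04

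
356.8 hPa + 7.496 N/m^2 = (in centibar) 35.69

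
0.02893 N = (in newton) 0.02893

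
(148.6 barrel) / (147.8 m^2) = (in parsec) 5.18e-18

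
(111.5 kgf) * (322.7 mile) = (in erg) 5.679e+15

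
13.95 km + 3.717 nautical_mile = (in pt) 5.906e+07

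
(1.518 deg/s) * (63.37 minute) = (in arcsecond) 2.078e+07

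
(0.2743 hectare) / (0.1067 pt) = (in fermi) 7.287e+22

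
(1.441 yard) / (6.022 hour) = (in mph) 0.000136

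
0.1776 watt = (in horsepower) 0.0002382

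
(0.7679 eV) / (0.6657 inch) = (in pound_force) 1.636e-18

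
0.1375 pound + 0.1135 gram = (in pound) 0.1378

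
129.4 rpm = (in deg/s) 776.4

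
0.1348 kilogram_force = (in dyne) 1.322e+05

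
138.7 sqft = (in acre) 0.003184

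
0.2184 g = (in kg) 0.0002184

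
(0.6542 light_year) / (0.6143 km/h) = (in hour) 1.008e+13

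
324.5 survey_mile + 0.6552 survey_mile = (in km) 523.3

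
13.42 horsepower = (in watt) 1.001e+04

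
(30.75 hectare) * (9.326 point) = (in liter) 1.012e+06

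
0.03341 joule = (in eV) 2.085e+17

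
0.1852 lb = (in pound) 0.1852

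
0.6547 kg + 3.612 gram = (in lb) 1.451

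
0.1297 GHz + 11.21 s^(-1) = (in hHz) 1.297e+06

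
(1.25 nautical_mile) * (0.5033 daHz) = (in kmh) 4.195e+04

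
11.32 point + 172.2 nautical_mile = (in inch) 1.256e+07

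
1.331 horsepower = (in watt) 992.5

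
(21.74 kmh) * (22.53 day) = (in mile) 7304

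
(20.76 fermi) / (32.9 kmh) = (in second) 2.272e-15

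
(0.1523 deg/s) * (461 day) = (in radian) 1.059e+05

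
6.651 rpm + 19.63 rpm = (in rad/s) 2.752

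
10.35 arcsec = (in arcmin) 0.1725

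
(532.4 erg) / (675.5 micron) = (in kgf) 0.008037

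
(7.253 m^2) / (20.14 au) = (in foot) 7.898e-12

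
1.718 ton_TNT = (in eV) 4.486e+28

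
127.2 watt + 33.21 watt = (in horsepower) 0.2151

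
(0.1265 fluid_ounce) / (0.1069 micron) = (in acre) 0.008648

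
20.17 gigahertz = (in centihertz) 2.017e+12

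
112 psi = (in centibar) 772.2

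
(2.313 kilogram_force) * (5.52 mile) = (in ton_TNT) 4.816e-05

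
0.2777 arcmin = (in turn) 1.286e-05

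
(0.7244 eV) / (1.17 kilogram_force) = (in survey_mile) 6.285e-24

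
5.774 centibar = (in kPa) 5.774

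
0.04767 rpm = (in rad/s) 0.004992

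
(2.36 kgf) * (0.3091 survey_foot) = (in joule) 2.18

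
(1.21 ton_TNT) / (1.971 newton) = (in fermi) 2.569e+24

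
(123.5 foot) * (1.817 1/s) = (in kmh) 246.2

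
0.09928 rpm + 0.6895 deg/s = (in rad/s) 0.02243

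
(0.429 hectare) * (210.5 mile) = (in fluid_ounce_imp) 5.115e+13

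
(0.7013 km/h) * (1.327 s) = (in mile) 0.0001606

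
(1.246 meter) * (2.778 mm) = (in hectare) 3.461e-07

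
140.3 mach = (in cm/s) 4.777e+06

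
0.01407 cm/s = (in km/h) 0.0005065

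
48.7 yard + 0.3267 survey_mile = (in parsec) 1.848e-14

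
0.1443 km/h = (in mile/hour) 0.08966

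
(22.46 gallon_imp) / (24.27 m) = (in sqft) 0.04528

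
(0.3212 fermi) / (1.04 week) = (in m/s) 5.107e-22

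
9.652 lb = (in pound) 9.652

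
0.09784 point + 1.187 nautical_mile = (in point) 6.231e+06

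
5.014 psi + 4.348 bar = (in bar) 4.694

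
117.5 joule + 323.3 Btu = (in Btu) 323.4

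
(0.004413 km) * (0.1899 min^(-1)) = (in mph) 0.03124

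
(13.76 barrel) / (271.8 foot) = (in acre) 6.525e-06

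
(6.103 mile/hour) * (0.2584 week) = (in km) 426.4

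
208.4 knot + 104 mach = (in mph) 7.945e+04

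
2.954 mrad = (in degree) 0.1693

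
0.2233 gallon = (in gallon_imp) 0.1859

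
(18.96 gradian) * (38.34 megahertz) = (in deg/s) 6.542e+08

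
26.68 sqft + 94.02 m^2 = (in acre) 0.02385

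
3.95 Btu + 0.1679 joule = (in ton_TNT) 9.961e-07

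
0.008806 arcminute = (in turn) 4.077e-07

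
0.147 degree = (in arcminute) 8.82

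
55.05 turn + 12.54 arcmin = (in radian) 345.9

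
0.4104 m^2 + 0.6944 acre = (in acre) 0.6945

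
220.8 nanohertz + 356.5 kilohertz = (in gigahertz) 0.0003565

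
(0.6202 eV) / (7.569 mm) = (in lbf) 2.951e-18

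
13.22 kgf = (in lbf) 29.15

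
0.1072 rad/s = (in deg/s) 6.142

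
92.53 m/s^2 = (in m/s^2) 92.53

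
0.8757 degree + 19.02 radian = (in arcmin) 6.544e+04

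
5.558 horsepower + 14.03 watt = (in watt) 4159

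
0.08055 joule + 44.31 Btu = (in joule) 4.675e+04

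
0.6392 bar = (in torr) 479.4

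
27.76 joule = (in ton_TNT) 6.635e-09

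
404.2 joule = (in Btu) 0.3831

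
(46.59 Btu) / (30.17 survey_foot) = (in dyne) 5.345e+08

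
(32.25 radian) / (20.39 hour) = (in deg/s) 0.02517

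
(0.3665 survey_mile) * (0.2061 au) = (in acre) 4.494e+09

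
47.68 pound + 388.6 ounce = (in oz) 1151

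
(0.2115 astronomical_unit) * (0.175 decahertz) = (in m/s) 5.537e+10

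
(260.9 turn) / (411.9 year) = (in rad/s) 1.262e-07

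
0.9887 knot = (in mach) 0.001494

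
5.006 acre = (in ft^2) 2.181e+05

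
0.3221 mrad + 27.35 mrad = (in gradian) 1.762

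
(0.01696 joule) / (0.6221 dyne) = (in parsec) 8.835e-14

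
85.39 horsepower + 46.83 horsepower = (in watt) 9.86e+04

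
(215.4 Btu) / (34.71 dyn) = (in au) 0.004377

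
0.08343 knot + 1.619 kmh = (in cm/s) 49.26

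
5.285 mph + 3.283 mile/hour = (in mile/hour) 8.568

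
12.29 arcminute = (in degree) 0.2048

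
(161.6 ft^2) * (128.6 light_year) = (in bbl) 1.149e+20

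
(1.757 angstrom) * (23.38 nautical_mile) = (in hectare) 7.608e-10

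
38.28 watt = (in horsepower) 0.05133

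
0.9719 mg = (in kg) 9.719e-07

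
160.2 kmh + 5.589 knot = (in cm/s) 4738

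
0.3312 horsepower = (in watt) 247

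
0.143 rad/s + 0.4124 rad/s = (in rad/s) 0.5554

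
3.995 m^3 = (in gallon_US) 1055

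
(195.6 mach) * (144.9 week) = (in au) 39.02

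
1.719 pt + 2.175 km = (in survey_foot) 7136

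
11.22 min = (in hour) 0.187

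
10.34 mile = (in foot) 5.46e+04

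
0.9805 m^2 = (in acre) 0.0002423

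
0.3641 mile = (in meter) 586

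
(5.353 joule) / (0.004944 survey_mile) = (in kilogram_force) 0.0686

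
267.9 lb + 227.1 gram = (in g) 1.217e+05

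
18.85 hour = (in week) 0.1122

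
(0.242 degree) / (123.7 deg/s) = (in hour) 5.434e-07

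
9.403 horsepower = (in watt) 7012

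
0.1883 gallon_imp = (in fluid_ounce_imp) 30.13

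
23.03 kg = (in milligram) 2.303e+07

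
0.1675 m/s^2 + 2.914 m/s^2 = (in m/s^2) 3.082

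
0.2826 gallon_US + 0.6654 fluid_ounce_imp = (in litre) 1.089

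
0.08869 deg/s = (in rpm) 0.01478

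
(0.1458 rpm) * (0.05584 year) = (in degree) 1.54e+06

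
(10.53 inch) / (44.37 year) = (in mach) 5.614e-13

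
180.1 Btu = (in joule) 1.9e+05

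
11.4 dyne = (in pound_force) 2.563e-05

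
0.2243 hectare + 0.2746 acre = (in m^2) 3354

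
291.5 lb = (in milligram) 1.322e+08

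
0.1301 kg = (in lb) 0.2868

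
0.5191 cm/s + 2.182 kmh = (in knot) 1.188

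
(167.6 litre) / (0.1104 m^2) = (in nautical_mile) 0.0008197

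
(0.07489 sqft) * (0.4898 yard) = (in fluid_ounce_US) 105.4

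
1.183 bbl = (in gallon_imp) 41.37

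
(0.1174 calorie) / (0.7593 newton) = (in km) 0.0006469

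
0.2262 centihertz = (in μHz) 2262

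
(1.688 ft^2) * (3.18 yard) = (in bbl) 2.868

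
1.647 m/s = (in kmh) 5.929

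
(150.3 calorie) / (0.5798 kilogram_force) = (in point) 3.135e+05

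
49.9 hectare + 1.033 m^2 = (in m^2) 4.99e+05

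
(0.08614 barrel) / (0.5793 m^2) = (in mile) 1.469e-05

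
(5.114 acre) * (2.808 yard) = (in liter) 5.314e+07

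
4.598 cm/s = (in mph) 0.1029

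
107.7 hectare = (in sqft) 1.159e+07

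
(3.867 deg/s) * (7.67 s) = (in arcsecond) 1.068e+05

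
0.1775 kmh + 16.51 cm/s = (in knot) 0.4168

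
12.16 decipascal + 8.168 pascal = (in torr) 0.07039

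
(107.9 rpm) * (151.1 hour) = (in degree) 3.522e+08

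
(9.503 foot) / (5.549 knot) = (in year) 3.217e-08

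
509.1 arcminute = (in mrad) 148.1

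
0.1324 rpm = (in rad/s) 0.01386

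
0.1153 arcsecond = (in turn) 8.897e-08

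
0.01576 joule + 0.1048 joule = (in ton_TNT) 2.881e-11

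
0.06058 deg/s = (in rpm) 0.0101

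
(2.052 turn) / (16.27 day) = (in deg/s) 0.0005255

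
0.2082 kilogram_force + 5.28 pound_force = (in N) 25.53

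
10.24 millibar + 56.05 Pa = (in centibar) 1.08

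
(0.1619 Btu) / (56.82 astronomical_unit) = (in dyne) 2.01e-06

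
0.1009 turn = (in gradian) 40.36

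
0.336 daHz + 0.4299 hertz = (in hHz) 0.0379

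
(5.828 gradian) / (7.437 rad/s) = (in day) 1.425e-07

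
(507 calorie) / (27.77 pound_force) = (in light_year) 1.815e-15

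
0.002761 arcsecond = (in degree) 7.669e-07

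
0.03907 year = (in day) 14.26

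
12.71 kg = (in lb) 28.02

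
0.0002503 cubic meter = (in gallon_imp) 0.05506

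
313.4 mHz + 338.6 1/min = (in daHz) 0.5957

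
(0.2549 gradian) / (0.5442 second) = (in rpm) 0.07026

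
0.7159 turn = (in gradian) 286.4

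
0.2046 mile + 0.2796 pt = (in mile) 0.2046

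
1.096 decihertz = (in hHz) 0.001096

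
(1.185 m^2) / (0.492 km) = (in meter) 0.002409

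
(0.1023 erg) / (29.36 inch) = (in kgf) 1.399e-09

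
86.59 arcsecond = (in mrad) 0.4198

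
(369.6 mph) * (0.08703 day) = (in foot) 4.076e+06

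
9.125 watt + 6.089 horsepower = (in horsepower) 6.101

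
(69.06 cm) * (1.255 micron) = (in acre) 2.142e-10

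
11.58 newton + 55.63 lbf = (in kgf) 26.41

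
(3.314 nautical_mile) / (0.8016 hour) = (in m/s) 2.127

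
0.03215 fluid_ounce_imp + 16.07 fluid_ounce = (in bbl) 0.002995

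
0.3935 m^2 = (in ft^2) 4.236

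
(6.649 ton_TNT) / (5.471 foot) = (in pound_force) 3.75e+09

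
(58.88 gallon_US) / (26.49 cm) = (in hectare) 8.414e-05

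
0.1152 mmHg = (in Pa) 15.36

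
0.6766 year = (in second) 2.134e+07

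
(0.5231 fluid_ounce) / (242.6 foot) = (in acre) 5.17e-11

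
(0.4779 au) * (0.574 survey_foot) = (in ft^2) 1.346e+11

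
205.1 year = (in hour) 1.797e+06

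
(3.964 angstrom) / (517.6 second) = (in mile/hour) 1.713e-12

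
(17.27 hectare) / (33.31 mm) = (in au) 3.466e-05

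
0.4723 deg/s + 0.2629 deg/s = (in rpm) 0.1225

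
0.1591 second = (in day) 1.841e-06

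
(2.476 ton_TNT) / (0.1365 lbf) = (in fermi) 1.706e+25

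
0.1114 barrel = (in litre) 17.71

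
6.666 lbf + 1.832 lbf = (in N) 37.8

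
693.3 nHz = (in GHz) 6.933e-16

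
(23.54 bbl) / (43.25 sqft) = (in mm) 931.4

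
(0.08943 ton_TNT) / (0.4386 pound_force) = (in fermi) 1.918e+23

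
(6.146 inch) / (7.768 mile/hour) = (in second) 0.04495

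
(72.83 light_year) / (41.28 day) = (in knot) 3.755e+11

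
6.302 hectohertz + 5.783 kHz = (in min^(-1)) 3.848e+05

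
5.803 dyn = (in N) 5.803e-05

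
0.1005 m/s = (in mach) 0.0002952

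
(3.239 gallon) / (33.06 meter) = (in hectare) 3.709e-08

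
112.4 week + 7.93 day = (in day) 794.7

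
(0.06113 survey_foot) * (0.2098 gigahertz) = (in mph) 8.744e+06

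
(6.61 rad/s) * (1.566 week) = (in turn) 9.964e+05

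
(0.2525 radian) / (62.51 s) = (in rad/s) 0.004039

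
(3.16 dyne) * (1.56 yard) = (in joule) 4.508e-05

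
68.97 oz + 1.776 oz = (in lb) 4.422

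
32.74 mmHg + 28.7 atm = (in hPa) 2.912e+04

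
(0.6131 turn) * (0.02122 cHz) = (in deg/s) 0.04684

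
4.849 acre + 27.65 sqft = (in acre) 4.85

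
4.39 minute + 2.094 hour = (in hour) 2.167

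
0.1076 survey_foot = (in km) 3.28e-05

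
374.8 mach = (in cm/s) 1.276e+07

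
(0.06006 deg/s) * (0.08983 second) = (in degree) 0.005395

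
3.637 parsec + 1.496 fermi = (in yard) 1.227e+17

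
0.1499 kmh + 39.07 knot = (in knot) 39.15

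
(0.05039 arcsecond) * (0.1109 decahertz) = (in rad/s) 2.709e-07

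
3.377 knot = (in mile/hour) 3.886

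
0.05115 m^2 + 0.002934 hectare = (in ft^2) 316.4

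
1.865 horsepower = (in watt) 1391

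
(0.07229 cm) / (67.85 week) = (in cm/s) 1.762e-09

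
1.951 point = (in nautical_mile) 3.716e-07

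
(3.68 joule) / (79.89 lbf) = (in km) 1.036e-05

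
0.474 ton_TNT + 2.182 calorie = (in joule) 1.983e+09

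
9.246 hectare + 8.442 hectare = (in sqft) 1.904e+06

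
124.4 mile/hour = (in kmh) 200.2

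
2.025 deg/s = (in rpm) 0.3375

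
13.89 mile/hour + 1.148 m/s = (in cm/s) 735.7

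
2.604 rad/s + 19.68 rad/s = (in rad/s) 22.28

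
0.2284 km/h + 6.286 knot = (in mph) 7.376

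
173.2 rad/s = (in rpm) 1654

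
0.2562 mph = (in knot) 0.2226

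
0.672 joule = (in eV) 4.194e+18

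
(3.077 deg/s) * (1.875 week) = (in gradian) 3.877e+06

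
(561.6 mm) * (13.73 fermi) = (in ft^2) 8.3e-14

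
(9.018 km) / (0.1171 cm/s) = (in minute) 1.284e+05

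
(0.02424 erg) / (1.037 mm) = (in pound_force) 5.255e-07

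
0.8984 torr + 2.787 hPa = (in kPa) 0.3985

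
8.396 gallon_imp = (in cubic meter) 0.03817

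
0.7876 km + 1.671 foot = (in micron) 7.881e+08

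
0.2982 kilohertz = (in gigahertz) 2.982e-07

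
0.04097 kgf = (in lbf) 0.09032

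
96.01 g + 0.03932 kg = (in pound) 0.2984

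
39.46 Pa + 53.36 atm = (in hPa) 5.407e+04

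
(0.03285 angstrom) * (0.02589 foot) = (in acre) 6.406e-18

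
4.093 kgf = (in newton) 40.14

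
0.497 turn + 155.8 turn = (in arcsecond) 2.026e+08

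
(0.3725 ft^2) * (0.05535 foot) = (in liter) 0.5838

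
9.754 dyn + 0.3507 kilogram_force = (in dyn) 3.439e+05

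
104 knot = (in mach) 0.1571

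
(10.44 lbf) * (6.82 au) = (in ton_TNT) 1.132e+04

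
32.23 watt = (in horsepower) 0.04322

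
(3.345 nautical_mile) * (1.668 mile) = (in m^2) 1.663e+07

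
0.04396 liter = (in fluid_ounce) 1.486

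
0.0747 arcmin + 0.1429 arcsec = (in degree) 0.001285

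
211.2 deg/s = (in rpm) 35.2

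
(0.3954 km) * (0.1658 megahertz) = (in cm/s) 6.556e+09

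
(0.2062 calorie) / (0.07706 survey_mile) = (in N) 0.006957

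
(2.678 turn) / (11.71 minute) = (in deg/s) 1.372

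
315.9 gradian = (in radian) 4.962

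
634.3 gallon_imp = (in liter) 2884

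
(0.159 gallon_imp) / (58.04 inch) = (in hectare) 4.903e-08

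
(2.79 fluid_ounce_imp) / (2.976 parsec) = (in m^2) 8.633e-22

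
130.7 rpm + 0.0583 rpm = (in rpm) 130.8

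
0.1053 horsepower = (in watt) 78.52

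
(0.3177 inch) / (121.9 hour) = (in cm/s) 1.839e-06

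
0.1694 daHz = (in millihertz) 1694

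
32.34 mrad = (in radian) 0.03234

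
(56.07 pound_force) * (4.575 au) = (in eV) 1.065e+33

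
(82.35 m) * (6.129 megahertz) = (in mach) 1.482e+06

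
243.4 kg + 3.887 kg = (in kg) 247.3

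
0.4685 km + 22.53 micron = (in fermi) 4.685e+17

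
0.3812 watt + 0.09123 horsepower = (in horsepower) 0.09174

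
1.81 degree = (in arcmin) 108.6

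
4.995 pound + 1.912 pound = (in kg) 3.133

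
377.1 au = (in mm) 5.641e+16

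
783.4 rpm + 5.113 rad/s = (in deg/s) 4993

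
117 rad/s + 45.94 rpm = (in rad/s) 121.8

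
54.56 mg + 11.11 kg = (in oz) 391.9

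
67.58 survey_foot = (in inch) 811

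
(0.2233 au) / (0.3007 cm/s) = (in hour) 3.086e+09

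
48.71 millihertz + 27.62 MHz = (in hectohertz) 2.762e+05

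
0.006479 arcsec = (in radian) 3.141e-08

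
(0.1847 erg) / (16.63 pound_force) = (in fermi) 2.497e+05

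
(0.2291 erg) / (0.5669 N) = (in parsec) 1.31e-24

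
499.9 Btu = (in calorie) 1.261e+05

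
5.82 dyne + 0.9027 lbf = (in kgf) 0.4095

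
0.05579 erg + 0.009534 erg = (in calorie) 1.561e-09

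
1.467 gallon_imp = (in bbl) 0.04195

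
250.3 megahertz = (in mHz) 2.503e+11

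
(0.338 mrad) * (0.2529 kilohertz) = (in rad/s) 0.08548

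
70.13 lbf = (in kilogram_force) 31.81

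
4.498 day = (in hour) 108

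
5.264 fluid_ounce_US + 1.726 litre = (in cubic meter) 0.001882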